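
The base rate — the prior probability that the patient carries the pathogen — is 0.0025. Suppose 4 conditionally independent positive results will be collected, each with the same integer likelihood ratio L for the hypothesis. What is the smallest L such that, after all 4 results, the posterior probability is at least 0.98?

Prior odds = 0.0025/0.9975 = 1/399.
Target odds = 0.98/0.02 = 49.
Need L⁴ ≥ 49 ÷ (1/399) = 19551.
11⁴ = 14641 < 19551 ≤ 20736 = 12⁴, so L = 12.

12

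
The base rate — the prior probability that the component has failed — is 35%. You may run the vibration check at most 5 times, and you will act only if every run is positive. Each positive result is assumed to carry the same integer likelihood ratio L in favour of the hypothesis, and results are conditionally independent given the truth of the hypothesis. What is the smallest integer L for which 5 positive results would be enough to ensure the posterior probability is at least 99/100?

Prior odds = 0.35/0.65 = 7/13.
Target odds = 0.99/0.01 = 99.
Need L⁵ ≥ 99 ÷ (7/13) = 1287/7.
2⁵ = 32 < 1287/7 ≤ 243 = 3⁵, so L = 3.

3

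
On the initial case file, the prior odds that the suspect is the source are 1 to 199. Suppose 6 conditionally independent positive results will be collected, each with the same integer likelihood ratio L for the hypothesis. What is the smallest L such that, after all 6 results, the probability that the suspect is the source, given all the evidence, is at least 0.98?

Prior odds = 1/199.
Target odds = 0.98/0.02 = 49.
Need L⁶ ≥ 49 ÷ (1/199) = 9751.
4⁶ = 4096 < 9751 ≤ 15625 = 5⁶, so L = 5.

5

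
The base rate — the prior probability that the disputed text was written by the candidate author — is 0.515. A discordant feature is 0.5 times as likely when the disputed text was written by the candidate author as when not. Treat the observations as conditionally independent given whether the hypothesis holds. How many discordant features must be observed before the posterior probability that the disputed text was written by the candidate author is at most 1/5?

Prior odds = 0.515/0.485 = 103/97.
Likelihood ratio per discordant feature = 0.5.
Target odds: 0.2 ÷ 0.8 = 0.25.
Need (103/97) × 0.5ⁿ ≤ 0.25, i.e. 0.5ⁿ ≤ 97/412.
0.5² = 0.25 is still above 97/412 but 0.5³ = 0.125 is at or below it, so n = 3.

3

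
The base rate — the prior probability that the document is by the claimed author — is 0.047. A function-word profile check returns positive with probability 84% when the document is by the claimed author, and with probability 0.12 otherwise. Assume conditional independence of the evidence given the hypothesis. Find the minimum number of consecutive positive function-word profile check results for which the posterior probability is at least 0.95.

Prior odds: 0.047 ÷ 0.953 = 47/953.
Likelihood ratio of a positive result = 0.84/0.12 = 7.
Target odds: 0.95 ÷ 0.05 = 19.
Require 7ⁿ ≥ 19 ÷ (47/953) = 18107/47.
7³ = 343 falls short of 18107/47 but 7⁴ = 2401 reaches it, so n = 4.

4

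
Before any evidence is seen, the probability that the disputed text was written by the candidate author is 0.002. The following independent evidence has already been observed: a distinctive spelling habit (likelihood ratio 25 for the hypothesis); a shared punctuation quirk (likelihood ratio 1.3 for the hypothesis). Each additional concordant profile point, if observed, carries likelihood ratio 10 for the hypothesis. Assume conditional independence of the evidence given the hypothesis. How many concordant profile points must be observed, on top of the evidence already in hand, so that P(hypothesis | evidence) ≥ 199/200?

4

Prior odds = 0.002/0.998 = 1/499.
Combined Bayes factor of the evidence already in hand = 25 × 1.3 = 32.5.
Odds after that evidence = (1/499) × 32.5 = 65/998.
Target odds = 0.995/0.005 = 199.
Need 10ⁿ ≥ 199 ÷ (65/998) = 198602/65.
10³ = 1000 falls short of 198602/65 but 10⁴ = 10000 reaches it, so n = 4.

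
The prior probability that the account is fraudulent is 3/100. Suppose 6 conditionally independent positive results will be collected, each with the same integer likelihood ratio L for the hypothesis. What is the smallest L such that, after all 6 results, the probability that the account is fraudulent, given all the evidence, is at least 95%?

3

Prior odds = 0.03/0.97 = 3/97.
Target odds = 0.95/0.05 = 19.
Need L⁶ ≥ 19 ÷ (3/97) = 1843/3.
2⁶ = 64 < 1843/3 ≤ 729 = 3⁶, so L = 3.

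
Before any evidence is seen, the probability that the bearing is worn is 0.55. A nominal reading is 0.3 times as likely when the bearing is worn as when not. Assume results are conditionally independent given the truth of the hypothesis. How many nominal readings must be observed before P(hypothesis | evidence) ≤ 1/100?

4

Prior odds = 0.55/0.45 = 11/9.
Likelihood ratio per nominal reading = 0.3.
Target odds: 0.01 ÷ 0.99 = 1/99.
Require 0.3ⁿ ≤ 1/99 ÷ (11/9) = 1/121.
0.3³ = 0.027 is still above 1/121 but 0.3⁴ = 0.0081 is at or below it, so n = 4.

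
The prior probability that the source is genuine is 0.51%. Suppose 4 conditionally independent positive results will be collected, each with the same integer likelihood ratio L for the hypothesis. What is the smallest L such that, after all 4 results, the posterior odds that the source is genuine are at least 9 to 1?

Prior odds = 0.0051/0.9949 = 51/9949.
Target odds = 9.
Need L⁴ ≥ 9 ÷ (51/9949) = 29847/17.
6⁴ = 1296 < 29847/17 ≤ 2401 = 7⁴, so L = 7.

7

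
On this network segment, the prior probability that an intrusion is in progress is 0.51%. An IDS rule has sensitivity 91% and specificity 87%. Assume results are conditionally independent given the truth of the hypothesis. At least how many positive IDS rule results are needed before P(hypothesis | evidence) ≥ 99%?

6

Prior odds = 0.0051/0.9949 = 51/9949.
False-positive rate = 1 − 0.87 = 0.13; likelihood ratio of a positive = 0.91/0.13 = 7.
Target posterior odds = 0.99/0.01 = 99.
Need (51/9949) × 7ⁿ ≥ 99, i.e. 7ⁿ ≥ 328317/17.
7⁵ = 16807 falls short of 328317/17 but 7⁶ = 117649 reaches it, so n = 6.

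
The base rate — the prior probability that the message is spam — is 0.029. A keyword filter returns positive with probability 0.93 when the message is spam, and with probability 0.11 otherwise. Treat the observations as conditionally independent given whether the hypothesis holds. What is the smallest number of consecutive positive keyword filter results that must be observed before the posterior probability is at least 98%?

Prior odds: 0.029 ÷ 0.971 = 29/971.
Likelihood ratio of a positive result = 0.93/0.11 = 93/11.
Target odds: 0.98 ÷ 0.02 = 49.
Need (29/971) × (93/11)ⁿ ≥ 49, i.e. (93/11)ⁿ ≥ 47579/29.
(93/11)³ = 804357/1331 falls short of 47579/29 but (93/11)⁴ = 74805201/14641 reaches it, so n = 4.

4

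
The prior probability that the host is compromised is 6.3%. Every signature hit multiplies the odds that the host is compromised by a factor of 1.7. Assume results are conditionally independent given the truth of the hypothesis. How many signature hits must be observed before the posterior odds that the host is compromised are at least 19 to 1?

11

Prior odds = 0.063/0.937 = 63/937.
Likelihood ratio per signature hit = 1.7.
Target odds = 19.
Require 1.7ⁿ ≥ 19 ÷ (63/937) = 17803/63.
1.7¹⁰ ≈201.599 falls short of 17803/63 but 1.7¹¹ ≈342.719 reaches it, so n = 11.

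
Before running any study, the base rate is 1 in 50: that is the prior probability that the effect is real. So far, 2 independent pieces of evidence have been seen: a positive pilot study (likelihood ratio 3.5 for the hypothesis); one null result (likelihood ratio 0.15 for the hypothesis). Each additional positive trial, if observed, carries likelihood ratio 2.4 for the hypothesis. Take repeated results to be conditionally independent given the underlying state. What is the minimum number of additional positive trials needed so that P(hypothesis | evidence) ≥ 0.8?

Prior odds = 0.02/0.98 = 1/49.
Combined Bayes factor of the evidence already in hand = 3.5 × 0.15 = 0.525.
Odds after that evidence = (1/49) × 0.525 = 3/280.
Target odds = 0.8/0.2 = 4.
Need 2.4ⁿ ≥ 4 ÷ (3/280) = 1120/3.
2.4⁶ = 2985984/15625 falls short of 1120/3 but 2.4⁷ = 35831808/78125 reaches it, so n = 7.

7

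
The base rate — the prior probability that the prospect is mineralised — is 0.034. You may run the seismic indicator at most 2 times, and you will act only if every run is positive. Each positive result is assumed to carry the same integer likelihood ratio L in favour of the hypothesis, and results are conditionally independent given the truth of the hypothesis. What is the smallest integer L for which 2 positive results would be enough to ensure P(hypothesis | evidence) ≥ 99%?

54

Prior odds = 0.034/0.966 = 17/483.
Target odds = 0.99/0.01 = 99.
Need L² ≥ 99 ÷ (17/483) = 47817/17.
53² = 2809 < 47817/17 ≤ 2916 = 54², so L = 54.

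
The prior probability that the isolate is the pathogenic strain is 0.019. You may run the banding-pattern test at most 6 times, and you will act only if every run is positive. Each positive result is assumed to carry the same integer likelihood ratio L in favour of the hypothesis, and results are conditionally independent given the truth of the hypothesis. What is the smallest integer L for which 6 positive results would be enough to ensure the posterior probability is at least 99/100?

Prior odds = 0.019/0.981 = 19/981.
Target odds = 0.99/0.01 = 99.
Need L⁶ ≥ 99 ÷ (19/981) = 97119/19.
4⁶ = 4096 < 97119/19 ≤ 15625 = 5⁶, so L = 5.

5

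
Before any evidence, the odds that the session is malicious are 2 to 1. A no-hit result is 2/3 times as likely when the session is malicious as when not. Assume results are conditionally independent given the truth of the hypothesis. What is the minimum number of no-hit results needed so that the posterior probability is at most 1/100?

Prior odds = 2.
Likelihood ratio per no-hit result = 2/3.
Target odds: 0.01 ÷ 0.99 = 1/99.
Need 2 × (2/3)ⁿ ≤ 1/99, i.e. (2/3)ⁿ ≤ 1/198.
(2/3)¹³ = 8192/1594323 is still above 1/198 but (2/3)¹⁴ = 16384/4782969 is at or below it, so n = 14.

14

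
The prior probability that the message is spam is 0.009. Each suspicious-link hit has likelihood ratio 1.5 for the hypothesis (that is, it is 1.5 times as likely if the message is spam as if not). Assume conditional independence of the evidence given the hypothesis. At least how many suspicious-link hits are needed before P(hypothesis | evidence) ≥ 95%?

Prior odds: 0.009 ÷ 0.991 = 9/991.
Likelihood ratio per suspicious-link hit = 1.5.
Target posterior odds = 0.95/0.05 = 19.
Need (9/991) × 1.5ⁿ ≥ 19, i.e. 1.5ⁿ ≥ 18829/9.
1.5¹⁸ = 387420489/262144 falls short of 18829/9 but 1.5¹⁹ ≈2216.84 reaches it, so n = 19.

19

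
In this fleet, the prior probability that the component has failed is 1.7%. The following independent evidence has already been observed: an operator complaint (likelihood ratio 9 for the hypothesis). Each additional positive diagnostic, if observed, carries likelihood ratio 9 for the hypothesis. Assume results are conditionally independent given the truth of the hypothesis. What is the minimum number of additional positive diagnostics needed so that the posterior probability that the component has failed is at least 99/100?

3

Prior odds = 0.017/0.983 = 17/983.
Bayes factor of the evidence already in hand = 9.
Odds after that evidence = (17/983) × 9 = 153/983.
Target odds = 0.99/0.01 = 99.
Need 9ⁿ ≥ 99 ÷ (153/983) = 10813/17.
9² = 81 falls short of 10813/17 but 9³ = 729 reaches it, so n = 3.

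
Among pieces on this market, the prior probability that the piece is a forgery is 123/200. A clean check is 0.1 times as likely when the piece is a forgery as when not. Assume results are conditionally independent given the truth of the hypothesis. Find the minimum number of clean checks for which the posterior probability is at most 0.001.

Prior odds = 0.615/0.385 = 123/77.
Likelihood ratio per clean check = 0.1.
Target posterior odds = 0.001/0.999 = 1/999.
Require 0.1ⁿ ≤ 1/999 ÷ (123/77) = 77/122877.
0.1³ = 0.001 is still above 77/122877 but 0.1⁴ = 0.0001 is at or below it, so n = 4.

4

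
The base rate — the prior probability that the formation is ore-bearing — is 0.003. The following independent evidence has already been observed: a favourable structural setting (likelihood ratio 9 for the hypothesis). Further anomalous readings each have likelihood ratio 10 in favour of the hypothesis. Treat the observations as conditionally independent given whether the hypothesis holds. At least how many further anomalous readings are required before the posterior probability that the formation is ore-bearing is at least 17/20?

Prior odds = 0.003/0.997 = 3/997.
Bayes factor of the evidence already in hand = 9.
Odds after that evidence = (3/997) × 9 = 27/997.
Target odds = 0.85/0.15 = 17/3.
Need 10ⁿ ≥ 17/3 ÷ (27/997) = 16949/81.
10² = 100 falls short of 16949/81 but 10³ = 1000 reaches it, so n = 3.

3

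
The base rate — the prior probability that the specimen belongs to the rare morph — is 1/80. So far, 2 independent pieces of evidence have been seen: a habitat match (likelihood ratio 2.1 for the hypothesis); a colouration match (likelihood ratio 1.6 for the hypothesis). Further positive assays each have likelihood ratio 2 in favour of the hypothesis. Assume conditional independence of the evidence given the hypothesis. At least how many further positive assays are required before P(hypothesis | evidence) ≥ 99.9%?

15

Prior odds = 0.0125/0.9875 = 1/79.
Combined Bayes factor of the evidence already in hand = 2.1 × 1.6 = 3.36.
Odds after that evidence = (1/79) × 3.36 = 84/1975.
Target odds = 0.999/0.001 = 999.
Need 2ⁿ ≥ 999 ÷ (84/1975) = 657675/28.
2¹⁴ = 16384 falls short of 657675/28 but 2¹⁵ = 32768 reaches it, so n = 15.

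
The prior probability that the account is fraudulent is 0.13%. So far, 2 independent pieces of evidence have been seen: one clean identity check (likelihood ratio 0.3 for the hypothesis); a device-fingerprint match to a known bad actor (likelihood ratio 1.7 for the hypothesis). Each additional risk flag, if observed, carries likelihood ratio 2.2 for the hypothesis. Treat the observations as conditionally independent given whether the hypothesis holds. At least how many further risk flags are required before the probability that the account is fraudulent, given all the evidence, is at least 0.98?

15

Prior odds = 0.0013/0.9987 = 13/9987.
Combined Bayes factor of the evidence already in hand = 0.3 × 1.7 = 0.51.
Odds after that evidence = (13/9987) × 0.51 = 221/332900.
Target odds = 0.98/0.02 = 49.
Need 2.2ⁿ ≥ 49 ÷ (221/332900) = 16312100/221.
2.2¹⁴ ≈62218.2 falls short of 16312100/221 but 2.2¹⁵ ≈136880 reaches it, so n = 15.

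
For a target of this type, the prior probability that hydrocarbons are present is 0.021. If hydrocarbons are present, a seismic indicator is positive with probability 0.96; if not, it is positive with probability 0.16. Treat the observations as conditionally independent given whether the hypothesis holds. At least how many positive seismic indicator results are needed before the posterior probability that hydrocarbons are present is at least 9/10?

Prior odds: 0.021 ÷ 0.979 = 21/979.
Likelihood ratio of a positive = 0.96/0.16 = 6.
Target posterior odds = 0.9/0.1 = 9.
Need (21/979) × 6ⁿ ≥ 9, i.e. 6ⁿ ≥ 2937/7.
6³ = 216 falls short of 2937/7 but 6⁴ = 1296 reaches it, so n = 4.

4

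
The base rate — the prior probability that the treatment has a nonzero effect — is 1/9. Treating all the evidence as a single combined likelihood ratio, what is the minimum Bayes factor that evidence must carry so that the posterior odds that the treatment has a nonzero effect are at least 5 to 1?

Prior odds = (1/9)/(8/9) = 0.125.
Target odds = 5.
Required Bayes factor = 5 ÷ 0.125 = 40.

40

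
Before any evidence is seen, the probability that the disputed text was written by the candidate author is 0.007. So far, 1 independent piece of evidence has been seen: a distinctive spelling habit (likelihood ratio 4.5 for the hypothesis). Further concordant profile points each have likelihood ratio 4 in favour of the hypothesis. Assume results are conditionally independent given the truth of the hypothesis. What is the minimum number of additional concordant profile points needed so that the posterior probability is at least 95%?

5

Prior odds = 0.007/0.993 = 7/993.
Bayes factor of the evidence already in hand = 4.5.
Odds after that evidence = (7/993) × 4.5 = 21/662.
Target odds = 0.95/0.05 = 19.
Need 4ⁿ ≥ 19 ÷ (21/662) = 12578/21.
4⁴ = 256 falls short of 12578/21 but 4⁵ = 1024 reaches it, so n = 5.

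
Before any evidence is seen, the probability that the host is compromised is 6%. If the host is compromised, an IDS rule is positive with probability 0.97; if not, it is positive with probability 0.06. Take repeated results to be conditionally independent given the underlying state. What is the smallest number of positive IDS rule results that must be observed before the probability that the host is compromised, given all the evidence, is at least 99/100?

3

Prior odds = 0.06/0.94 = 3/47.
Likelihood ratio of a positive = 0.97/0.06 = 97/6.
Target posterior odds = 0.99/0.01 = 99.
Require (97/6)ⁿ ≥ 99 ÷ (3/47) = 1551.
(97/6)² = 9409/36 falls short of 1551 but (97/6)³ = 912673/216 reaches it, so n = 3.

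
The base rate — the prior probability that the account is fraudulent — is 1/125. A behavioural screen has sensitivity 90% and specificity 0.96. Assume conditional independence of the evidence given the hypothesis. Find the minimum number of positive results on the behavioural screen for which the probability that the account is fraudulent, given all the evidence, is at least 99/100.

4

Prior odds: 0.008 ÷ 0.992 = 1/124.
False-positive rate = 1 − 0.96 = 0.04; likelihood ratio of a positive = 0.9/0.04 = 22.5.
Target posterior odds = 0.99/0.01 = 99.
Need (1/124) × 22.5ⁿ ≥ 99, i.e. 22.5ⁿ ≥ 12276.
22.5³ = 11390.625 falls short of 12276 but 22.5⁴ = 256289.0625 reaches it, so n = 4.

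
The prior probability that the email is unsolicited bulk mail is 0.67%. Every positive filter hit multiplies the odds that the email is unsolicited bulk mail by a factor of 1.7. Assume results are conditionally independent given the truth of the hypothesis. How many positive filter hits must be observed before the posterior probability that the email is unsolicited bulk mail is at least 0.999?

Prior odds = 0.0067/0.9933 = 67/9933.
Likelihood ratio per positive filter hit = 1.7.
Target odds: 0.999 ÷ 0.001 = 999.
Require 1.7ⁿ ≥ 999 ÷ (67/9933) = 9923067/67.
1.7²² ≈117456 falls short of 9923067/67 but 1.7²³ ≈199676 reaches it, so n = 23.

23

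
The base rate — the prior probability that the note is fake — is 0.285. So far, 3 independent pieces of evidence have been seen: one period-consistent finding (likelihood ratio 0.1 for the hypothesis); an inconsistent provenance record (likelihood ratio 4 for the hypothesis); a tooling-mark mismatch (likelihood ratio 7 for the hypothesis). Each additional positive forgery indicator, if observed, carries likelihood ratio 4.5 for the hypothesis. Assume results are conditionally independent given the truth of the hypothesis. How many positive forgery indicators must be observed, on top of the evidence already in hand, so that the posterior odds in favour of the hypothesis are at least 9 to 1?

Prior odds = 0.285/0.715 = 57/143.
Combined Bayes factor of the evidence already in hand = 0.1 × 4 × 7 = 2.8.
Odds after that evidence = (57/143) × 2.8 = 798/715.
Target odds = 9.
Need 4.5ⁿ ≥ 9 ÷ (798/715) = 2145/266.
4.5¹ = 4.5 falls short of 2145/266 but 4.5² = 20.25 reaches it, so n = 2.

2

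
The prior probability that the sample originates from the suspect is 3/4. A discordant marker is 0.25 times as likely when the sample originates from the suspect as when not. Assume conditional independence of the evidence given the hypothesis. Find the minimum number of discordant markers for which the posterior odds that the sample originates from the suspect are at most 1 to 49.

Prior odds = 0.75/0.25 = 3.
Likelihood ratio per discordant marker = 0.25.
Target odds = 1/49.
Need 3 × 0.25ⁿ ≤ 1/49, i.e. 0.25ⁿ ≤ 1/147.
0.25³ = 0.015625 is still above 1/147 but 0.25⁴ = 0.00390625 is at or below it, so n = 4.

4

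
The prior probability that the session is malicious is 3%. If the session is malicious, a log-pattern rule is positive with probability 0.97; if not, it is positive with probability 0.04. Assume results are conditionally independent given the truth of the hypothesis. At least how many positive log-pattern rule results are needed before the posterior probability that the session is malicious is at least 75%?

Prior odds = 0.03/0.97 = 3/97.
Likelihood ratio of a positive = 0.97/0.04 = 24.25.
Target posterior odds = 0.75/0.25 = 3.
Need (3/97) × 24.25ⁿ ≥ 3, i.e. 24.25ⁿ ≥ 97.
24.25¹ = 24.25 falls short of 97 but 24.25² = 588.0625 reaches it, so n = 2.

2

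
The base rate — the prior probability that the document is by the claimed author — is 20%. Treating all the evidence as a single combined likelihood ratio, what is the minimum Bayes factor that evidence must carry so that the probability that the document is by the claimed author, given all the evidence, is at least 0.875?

28

Prior odds = 0.2/0.8 = 0.25.
Target odds = 0.875/0.125 = 7.
Required Bayes factor = 7 ÷ 0.25 = 28.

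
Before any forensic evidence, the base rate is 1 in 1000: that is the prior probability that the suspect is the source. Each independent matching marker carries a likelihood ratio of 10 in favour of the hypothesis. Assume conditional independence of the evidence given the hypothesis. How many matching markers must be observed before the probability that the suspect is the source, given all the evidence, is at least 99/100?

5

Prior odds: 0.001 ÷ 0.999 = 1/999.
Likelihood ratio per matching marker = 10.
Target odds: 0.99 ÷ 0.01 = 99.
Need (1/999) × 10ⁿ ≥ 99, i.e. 10ⁿ ≥ 98901.
10⁴ = 10000 falls short of 98901 but 10⁵ = 100000 reaches it, so n = 5.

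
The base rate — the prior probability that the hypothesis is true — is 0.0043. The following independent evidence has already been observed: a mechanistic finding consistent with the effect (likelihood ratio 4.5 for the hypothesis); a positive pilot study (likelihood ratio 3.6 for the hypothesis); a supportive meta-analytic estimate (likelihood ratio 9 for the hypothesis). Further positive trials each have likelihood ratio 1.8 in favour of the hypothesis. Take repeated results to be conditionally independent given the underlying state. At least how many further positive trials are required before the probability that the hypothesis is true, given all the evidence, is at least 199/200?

Prior odds = 0.0043/0.9957 = 43/9957.
Combined Bayes factor of the evidence already in hand = 4.5 × 3.6 × 9 = 145.8.
Odds after that evidence = (43/9957) × 145.8 = 10449/16595.
Target odds = 0.995/0.005 = 199.
Need 1.8ⁿ ≥ 199 ÷ (10449/16595) = 3302405/10449.
1.8⁹ = 387420489/1953125 falls short of 3302405/10449 but 1.8¹⁰ ≈357.047 reaches it, so n = 10.

10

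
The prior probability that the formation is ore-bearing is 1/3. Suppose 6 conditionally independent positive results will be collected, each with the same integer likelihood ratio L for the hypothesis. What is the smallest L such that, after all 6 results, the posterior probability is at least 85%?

Prior odds = (1/3)/(2/3) = 0.5.
Target odds = 0.85/0.15 = 17/3.
Need L⁶ ≥ 17/3 ÷ 0.5 = 34/3.
1⁶ = 1 < 34/3 ≤ 64 = 2⁶, so L = 2.

2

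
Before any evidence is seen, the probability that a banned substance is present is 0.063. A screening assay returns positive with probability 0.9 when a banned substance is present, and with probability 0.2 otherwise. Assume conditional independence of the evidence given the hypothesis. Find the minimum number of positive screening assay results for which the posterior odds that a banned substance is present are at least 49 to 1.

5

Prior odds: 0.063 ÷ 0.937 = 63/937.
Likelihood ratio of a positive result = 0.9/0.2 = 4.5.
Target odds = 49.
Require 4.5ⁿ ≥ 49 ÷ (63/937) = 6559/9.
4.5⁴ = 410.0625 falls short of 6559/9 but 4.5⁵ = 1845.28125 reaches it, so n = 5.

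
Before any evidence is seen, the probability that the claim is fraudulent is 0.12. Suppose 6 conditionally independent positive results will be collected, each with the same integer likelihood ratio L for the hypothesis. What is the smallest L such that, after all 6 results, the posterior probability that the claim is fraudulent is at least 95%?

Prior odds = 0.12/0.88 = 3/22.
Target odds = 0.95/0.05 = 19.
Need L⁶ ≥ 19 ÷ (3/22) = 418/3.
2⁶ = 64 < 418/3 ≤ 729 = 3⁶, so L = 3.

3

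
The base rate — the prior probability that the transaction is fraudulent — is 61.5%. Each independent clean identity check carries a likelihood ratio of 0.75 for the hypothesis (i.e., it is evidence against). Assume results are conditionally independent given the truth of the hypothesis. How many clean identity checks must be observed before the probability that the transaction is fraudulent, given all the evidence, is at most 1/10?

10

Prior odds: 0.615 ÷ 0.385 = 123/77.
Likelihood ratio per clean identity check = 0.75.
Target odds: 0.1 ÷ 0.9 = 1/9.
Need (123/77) × 0.75ⁿ ≤ 1/9, i.e. 0.75ⁿ ≤ 77/1107.
0.75⁹ = 19683/262144 is still above 77/1107 but 0.75¹⁰ = 59049/1048576 is at or below it, so n = 10.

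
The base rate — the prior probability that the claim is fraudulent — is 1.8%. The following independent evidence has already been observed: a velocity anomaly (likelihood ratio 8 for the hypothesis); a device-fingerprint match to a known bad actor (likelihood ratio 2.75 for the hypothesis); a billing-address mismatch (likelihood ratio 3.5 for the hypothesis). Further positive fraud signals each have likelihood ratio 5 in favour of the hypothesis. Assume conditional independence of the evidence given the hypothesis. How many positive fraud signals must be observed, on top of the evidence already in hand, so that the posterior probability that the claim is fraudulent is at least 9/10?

Prior odds = 0.018/0.982 = 9/491.
Combined Bayes factor of the evidence already in hand = 8 × 2.75 × 3.5 = 77.
Odds after that evidence = (9/491) × 77 = 693/491.
Target odds = 0.9/0.1 = 9.
Need 5ⁿ ≥ 9 ÷ (693/491) = 491/77.
5¹ = 5 falls short of 491/77 but 5² = 25 reaches it, so n = 2.

2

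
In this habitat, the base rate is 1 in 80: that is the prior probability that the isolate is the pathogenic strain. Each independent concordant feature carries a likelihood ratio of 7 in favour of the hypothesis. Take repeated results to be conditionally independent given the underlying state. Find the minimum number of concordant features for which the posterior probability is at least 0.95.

4

Prior odds: 0.0125 ÷ 0.9875 = 1/79.
Likelihood ratio per concordant feature = 7.
Target posterior odds = 0.95/0.05 = 19.
Require 7ⁿ ≥ 19 ÷ (1/79) = 1501.
7³ = 343 falls short of 1501 but 7⁴ = 2401 reaches it, so n = 4.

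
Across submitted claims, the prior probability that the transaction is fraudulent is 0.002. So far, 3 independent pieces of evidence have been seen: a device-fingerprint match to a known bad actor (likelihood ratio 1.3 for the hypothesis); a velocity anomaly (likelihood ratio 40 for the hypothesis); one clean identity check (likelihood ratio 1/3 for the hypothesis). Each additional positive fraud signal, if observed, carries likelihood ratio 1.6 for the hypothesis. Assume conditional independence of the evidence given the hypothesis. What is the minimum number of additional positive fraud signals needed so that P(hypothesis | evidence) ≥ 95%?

Prior odds = 0.002/0.998 = 1/499.
Combined Bayes factor of the evidence already in hand = 1.3 × 40 × (1/3) = 52/3.
Odds after that evidence = (1/499) × 52/3 = 52/1497.
Target odds = 0.95/0.05 = 19.
Need 1.6ⁿ ≥ 19 ÷ (52/1497) = 28443/52.
1.6¹³ ≈450.36 falls short of 28443/52 but 1.6¹⁴ ≈720.576 reaches it, so n = 14.

14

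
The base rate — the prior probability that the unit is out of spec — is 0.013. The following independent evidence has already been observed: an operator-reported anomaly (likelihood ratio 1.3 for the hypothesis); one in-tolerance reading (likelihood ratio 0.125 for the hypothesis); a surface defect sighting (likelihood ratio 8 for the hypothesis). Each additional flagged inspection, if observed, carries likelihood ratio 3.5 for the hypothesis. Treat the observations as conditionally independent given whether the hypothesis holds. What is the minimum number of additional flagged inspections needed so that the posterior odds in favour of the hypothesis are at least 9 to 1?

6

Prior odds = 0.013/0.987 = 13/987.
Combined Bayes factor of the evidence already in hand = 1.3 × 0.125 × 8 = 1.3.
Odds after that evidence = (13/987) × 1.3 = 169/9870.
Target odds = 9.
Need 3.5ⁿ ≥ 9 ÷ (169/9870) = 88830/169.
3.5⁵ = 525.21875 falls short of 88830/169 but 3.5⁶ = 1838.265625 reaches it, so n = 6.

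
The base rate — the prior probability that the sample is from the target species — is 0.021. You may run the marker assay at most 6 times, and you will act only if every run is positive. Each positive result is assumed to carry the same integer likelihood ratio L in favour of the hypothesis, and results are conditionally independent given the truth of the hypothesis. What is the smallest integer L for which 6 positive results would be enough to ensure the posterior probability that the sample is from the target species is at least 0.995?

5

Prior odds = 0.021/0.979 = 21/979.
Target odds = 0.995/0.005 = 199.
Need L⁶ ≥ 199 ÷ (21/979) = 194821/21.
4⁶ = 4096 < 194821/21 ≤ 15625 = 5⁶, so L = 5.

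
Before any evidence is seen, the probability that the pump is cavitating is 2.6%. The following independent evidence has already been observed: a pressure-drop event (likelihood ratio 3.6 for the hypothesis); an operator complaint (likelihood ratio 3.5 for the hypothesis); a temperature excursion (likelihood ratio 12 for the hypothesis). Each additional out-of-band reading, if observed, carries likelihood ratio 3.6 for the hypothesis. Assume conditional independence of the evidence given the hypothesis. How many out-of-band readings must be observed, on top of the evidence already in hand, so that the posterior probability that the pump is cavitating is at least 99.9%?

5

Prior odds = 0.026/0.974 = 13/487.
Combined Bayes factor of the evidence already in hand = 3.6 × 3.5 × 12 = 151.2.
Odds after that evidence = (13/487) × 151.2 = 9828/2435.
Target odds = 0.999/0.001 = 999.
Need 3.6ⁿ ≥ 999 ÷ (9828/2435) = 90095/364.
3.6⁴ = 167.9616 falls short of 90095/364 but 3.6⁵ = 604.66176 reaches it, so n = 5.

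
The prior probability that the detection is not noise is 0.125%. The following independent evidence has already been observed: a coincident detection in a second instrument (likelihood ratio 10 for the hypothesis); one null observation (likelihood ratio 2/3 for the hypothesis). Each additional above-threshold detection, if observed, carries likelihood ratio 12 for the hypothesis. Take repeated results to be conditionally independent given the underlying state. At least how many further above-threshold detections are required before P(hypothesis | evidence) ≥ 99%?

4

Prior odds = 0.00125/0.99875 = 1/799.
Combined Bayes factor of the evidence already in hand = 10 × (2/3) = 20/3.
Odds after that evidence = (1/799) × 20/3 = 20/2397.
Target odds = 0.99/0.01 = 99.
Need 12ⁿ ≥ 99 ÷ (20/2397) = 11865.15.
12³ = 1728 falls short of 11865.15 but 12⁴ = 20736 reaches it, so n = 4.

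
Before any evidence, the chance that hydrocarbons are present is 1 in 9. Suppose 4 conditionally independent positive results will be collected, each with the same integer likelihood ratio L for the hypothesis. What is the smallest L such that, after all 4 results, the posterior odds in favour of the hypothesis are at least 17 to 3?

Prior odds = (1/9)/(8/9) = 0.125.
Target odds = 17/3.
Need L⁴ ≥ 17/3 ÷ 0.125 = 136/3.
2⁴ = 16 < 136/3 ≤ 81 = 3⁴, so L = 3.

3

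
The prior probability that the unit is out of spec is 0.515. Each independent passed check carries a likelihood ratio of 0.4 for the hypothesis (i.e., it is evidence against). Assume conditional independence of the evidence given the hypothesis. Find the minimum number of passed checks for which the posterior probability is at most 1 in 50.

Prior odds: 0.515 ÷ 0.485 = 103/97.
Likelihood ratio per passed check = 0.4.
Target odds: 0.02 ÷ 0.98 = 1/49.
Need (103/97) × 0.4ⁿ ≤ 1/49, i.e. 0.4ⁿ ≤ 97/5047.
0.4⁴ = 0.0256 is still above 97/5047 but 0.4⁵ = 0.01024 is at or below it, so n = 5.

5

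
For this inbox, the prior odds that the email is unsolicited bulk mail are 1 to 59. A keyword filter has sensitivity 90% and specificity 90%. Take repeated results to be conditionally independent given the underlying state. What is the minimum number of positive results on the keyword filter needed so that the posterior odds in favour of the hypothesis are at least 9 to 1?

3

Prior odds = 1/59.
False-positive rate = 1 − 0.9 = 0.1; likelihood ratio of a positive = 0.9/0.1 = 9.
Target odds = 9.
Need (1/59) × 9ⁿ ≥ 9, i.e. 9ⁿ ≥ 531.
9² = 81 falls short of 531 but 9³ = 729 reaches it, so n = 3.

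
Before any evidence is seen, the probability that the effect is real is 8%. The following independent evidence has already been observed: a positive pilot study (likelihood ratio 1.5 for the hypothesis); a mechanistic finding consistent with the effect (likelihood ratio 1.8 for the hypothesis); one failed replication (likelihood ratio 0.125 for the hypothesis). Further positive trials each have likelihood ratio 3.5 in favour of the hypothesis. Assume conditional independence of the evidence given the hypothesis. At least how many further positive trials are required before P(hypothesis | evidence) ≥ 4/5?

4

Prior odds = 0.08/0.92 = 2/23.
Combined Bayes factor of the evidence already in hand = 1.5 × 1.8 × 0.125 = 0.3375.
Odds after that evidence = (2/23) × 0.3375 = 27/920.
Target odds = 0.8/0.2 = 4.
Need 3.5ⁿ ≥ 4 ÷ (27/920) = 3680/27.
3.5³ = 42.875 falls short of 3680/27 but 3.5⁴ = 150.0625 reaches it, so n = 4.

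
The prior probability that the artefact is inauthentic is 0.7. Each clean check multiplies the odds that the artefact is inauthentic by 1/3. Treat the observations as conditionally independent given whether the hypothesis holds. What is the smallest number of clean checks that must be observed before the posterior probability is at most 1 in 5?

3

Prior odds = 0.7/0.3 = 7/3.
Likelihood ratio per clean check = 1/3.
Target posterior odds = 0.2/0.8 = 0.25.
Need (7/3) × (1/3)ⁿ ≤ 0.25, i.e. (1/3)ⁿ ≤ 3/28.
(1/3)² = 1/9 is still above 3/28 but (1/3)³ = 1/27 is at or below it, so n = 3.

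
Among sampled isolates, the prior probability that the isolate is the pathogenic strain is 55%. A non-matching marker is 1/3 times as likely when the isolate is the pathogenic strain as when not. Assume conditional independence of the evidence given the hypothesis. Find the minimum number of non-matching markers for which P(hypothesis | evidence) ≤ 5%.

3

Prior odds = 0.55/0.45 = 11/9.
Likelihood ratio per non-matching marker = 1/3.
Target posterior odds = 0.05/0.95 = 1/19.
Need (11/9) × (1/3)ⁿ ≤ 1/19, i.e. (1/3)ⁿ ≤ 9/209.
(1/3)² = 1/9 is still above 9/209 but (1/3)³ = 1/27 is at or below it, so n = 3.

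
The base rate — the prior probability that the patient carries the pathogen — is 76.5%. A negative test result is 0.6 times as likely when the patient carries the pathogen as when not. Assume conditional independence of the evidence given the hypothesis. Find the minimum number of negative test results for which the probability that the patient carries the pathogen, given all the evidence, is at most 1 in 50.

Prior odds: 0.765 ÷ 0.235 = 153/47.
Likelihood ratio per negative test result = 0.6.
Target posterior odds = 0.02/0.98 = 1/49.
Require 0.6ⁿ ≤ 1/49 ÷ (153/47) = 47/7497.
0.6⁹ = 19683/1953125 is still above 47/7497 but 0.6¹⁰ = 59049/9765625 is at or below it, so n = 10.

10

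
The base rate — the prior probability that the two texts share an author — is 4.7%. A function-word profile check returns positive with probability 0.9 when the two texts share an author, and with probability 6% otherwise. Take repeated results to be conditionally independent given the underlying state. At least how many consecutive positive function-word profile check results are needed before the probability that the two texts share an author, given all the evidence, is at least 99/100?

3

Prior odds: 0.047 ÷ 0.953 = 47/953.
Likelihood ratio of a positive result = 0.9/0.06 = 15.
Target posterior odds = 0.99/0.01 = 99.
Need (47/953) × 15ⁿ ≥ 99, i.e. 15ⁿ ≥ 94347/47.
15² = 225 falls short of 94347/47 but 15³ = 3375 reaches it, so n = 3.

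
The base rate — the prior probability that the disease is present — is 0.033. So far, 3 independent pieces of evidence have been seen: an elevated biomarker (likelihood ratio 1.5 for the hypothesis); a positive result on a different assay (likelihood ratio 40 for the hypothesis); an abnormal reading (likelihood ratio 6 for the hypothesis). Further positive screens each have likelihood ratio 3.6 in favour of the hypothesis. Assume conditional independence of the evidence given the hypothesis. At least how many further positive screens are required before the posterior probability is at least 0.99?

2

Prior odds = 0.033/0.967 = 33/967.
Combined Bayes factor of the evidence already in hand = 1.5 × 40 × 6 = 360.
Odds after that evidence = (33/967) × 360 = 11880/967.
Target odds = 0.99/0.01 = 99.
Need 3.6ⁿ ≥ 99 ÷ (11880/967) = 967/120.
3.6¹ = 3.6 falls short of 967/120 but 3.6² = 12.96 reaches it, so n = 2.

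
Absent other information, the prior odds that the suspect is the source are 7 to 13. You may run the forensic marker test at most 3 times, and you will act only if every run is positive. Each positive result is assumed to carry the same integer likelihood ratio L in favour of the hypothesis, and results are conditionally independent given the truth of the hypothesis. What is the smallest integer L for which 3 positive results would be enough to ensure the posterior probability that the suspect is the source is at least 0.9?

3

Prior odds = 7/13.
Target odds = 0.9/0.1 = 9.
Need L³ ≥ 9 ÷ (7/13) = 117/7.
2³ = 8 < 117/7 ≤ 27 = 3³, so L = 3.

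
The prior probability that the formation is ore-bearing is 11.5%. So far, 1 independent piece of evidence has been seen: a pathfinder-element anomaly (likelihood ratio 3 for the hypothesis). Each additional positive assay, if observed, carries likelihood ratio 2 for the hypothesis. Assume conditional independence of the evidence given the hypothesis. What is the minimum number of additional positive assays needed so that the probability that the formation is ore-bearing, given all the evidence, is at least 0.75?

3

Prior odds = 0.115/0.885 = 23/177.
Bayes factor of the evidence already in hand = 3.
Odds after that evidence = (23/177) × 3 = 23/59.
Target odds = 0.75/0.25 = 3.
Need 2ⁿ ≥ 3 ÷ (23/59) = 177/23.
2² = 4 falls short of 177/23 but 2³ = 8 reaches it, so n = 3.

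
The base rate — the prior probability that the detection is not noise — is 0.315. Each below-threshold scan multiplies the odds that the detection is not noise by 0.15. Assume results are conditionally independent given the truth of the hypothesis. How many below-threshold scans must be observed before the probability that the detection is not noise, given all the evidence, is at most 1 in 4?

1

Prior odds: 0.315 ÷ 0.685 = 63/137.
Likelihood ratio per below-threshold scan = 0.15.
Target odds: 0.25 ÷ 0.75 = 1/3.
Require 0.15ⁿ ≤ 1/3 ÷ (63/137) = 137/189.
0.15¹ = 0.15, which is already at or below the required 137/189; so n = 1.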